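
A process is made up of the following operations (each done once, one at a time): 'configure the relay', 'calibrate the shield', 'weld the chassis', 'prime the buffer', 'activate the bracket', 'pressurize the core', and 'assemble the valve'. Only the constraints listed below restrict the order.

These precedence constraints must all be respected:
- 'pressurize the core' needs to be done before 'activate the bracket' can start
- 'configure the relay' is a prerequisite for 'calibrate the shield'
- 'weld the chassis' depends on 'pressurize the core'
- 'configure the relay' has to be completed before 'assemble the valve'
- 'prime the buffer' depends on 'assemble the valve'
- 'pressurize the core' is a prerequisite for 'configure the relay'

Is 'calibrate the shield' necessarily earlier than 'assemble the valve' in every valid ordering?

No

Nothing in the constraints links 'calibrate the shield' and 'assemble the valve'; they are unordered relative to each other.
So 'calibrate the shield' can come before 'assemble the valve' or after — it is not forced.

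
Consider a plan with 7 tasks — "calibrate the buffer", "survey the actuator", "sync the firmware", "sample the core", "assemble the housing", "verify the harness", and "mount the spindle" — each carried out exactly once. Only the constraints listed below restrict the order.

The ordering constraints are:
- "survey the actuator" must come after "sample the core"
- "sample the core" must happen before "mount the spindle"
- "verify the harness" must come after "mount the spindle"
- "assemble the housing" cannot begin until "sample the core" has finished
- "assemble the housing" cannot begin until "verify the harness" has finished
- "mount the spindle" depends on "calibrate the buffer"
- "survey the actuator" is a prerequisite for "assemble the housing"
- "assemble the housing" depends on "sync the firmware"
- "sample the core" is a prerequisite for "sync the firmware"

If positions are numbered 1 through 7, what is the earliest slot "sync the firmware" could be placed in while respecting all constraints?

Working backwards through the constraints from "sync the firmware", its only required predecessor is "sample the core".
With 1 mandatory predecessor, the earliest "sync the firmware" can sit is position 1+1 = 2, and placing just that one first achieves it.

2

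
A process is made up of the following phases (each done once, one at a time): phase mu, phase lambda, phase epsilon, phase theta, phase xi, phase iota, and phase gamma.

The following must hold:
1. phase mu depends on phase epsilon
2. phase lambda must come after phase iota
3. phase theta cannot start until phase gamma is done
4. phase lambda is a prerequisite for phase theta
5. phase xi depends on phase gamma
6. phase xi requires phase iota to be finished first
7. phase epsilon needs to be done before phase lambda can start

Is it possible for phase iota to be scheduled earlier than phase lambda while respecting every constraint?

Yes

Every valid ordering already has phase iota before phase lambda (the constraints require it), so in particular at least one does.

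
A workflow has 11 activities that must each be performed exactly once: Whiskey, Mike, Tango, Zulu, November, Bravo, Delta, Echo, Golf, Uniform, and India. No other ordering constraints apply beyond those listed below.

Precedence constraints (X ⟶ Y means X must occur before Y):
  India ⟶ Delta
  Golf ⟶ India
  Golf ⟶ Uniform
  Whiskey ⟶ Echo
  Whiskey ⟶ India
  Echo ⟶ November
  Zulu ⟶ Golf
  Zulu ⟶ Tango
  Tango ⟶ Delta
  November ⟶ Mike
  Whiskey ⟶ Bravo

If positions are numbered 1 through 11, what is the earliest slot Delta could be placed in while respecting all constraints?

Working backwards through the constraints from Delta, its full set of required predecessors is Whiskey, Tango, Zulu, Golf, India — 5 of them.
With 5 mandatory predecessors, the earliest Delta can sit is position 5+1 = 6, and placing just those 5 first achieves it.

6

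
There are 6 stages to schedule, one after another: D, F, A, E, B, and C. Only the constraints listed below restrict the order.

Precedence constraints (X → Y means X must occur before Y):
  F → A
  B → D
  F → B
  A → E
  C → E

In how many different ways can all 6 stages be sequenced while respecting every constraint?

The stages with no prerequisites are F, C; any of them can be placed first.
Systematically extending each partial ordering one stage at a time and counting, there are 26 complete orderings.

26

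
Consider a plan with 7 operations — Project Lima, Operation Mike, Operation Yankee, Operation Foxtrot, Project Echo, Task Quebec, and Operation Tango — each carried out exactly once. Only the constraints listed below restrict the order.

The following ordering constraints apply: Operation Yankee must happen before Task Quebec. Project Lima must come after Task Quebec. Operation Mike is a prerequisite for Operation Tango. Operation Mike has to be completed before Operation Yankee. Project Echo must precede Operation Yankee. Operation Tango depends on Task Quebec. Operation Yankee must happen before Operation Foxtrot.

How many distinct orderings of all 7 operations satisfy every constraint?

The operations with no prerequisites are Operation Mike, Project Echo; any of them can be placed first.
Enumerating by repeatedly choosing an available operation (one whose prerequisites are all placed) gives 16 distinct complete orderings.

16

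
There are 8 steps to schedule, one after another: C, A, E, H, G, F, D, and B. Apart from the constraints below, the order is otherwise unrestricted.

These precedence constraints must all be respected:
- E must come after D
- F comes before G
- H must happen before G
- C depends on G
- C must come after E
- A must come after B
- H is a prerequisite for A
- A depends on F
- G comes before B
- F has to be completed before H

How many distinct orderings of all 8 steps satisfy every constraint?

2 steps have no prerequisites (F, D), so any of them could come first.
Enumerating by repeatedly choosing an available step (one whose prerequisites are all placed) gives 46 distinct complete orderings.

46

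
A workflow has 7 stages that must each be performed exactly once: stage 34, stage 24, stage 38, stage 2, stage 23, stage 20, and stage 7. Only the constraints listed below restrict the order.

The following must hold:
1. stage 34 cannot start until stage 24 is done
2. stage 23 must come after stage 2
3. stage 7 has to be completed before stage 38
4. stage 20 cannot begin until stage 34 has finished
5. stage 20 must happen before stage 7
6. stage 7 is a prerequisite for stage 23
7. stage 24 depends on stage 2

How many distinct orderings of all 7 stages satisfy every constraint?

Stage 2 is the only stage with nothing required before it, so every ordering starts there.
Enumerating by repeatedly choosing an available stage (one whose prerequisites are all placed) gives 2 distinct complete orderings.

2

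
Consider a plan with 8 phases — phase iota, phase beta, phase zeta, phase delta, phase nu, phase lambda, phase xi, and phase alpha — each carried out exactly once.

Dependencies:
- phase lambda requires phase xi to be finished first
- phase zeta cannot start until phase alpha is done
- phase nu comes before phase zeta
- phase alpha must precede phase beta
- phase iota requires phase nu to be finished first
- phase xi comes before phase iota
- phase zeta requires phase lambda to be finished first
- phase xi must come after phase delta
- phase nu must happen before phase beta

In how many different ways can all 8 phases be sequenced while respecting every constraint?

The phases with no prerequisites are phase delta, phase nu, phase alpha; any of them can be placed first.
Counting all ways to extend the partial order to a total order gives 239.

239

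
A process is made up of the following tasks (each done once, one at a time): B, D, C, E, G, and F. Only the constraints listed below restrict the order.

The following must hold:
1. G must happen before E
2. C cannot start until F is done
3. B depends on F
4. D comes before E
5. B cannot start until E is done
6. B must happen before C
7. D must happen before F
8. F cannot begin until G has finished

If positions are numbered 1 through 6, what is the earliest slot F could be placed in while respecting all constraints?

3

The tasks that are forced before F, directly or transitively, are D, G. That's 2 tasks.
With 2 mandatory predecessors, the earliest F can sit is position 2+1 = 3, and placing just those 2 first achieves it.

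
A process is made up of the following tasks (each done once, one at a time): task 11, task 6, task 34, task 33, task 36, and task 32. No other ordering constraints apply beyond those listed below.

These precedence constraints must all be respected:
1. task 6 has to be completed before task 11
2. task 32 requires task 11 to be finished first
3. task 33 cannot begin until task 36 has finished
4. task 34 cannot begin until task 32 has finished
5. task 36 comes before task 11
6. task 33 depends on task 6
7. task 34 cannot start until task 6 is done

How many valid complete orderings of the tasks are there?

8

2 tasks have no prerequisites (task 6, task 36), so any of them could come first.
Systematically extending each partial ordering one task at a time and counting, there are 8 complete orderings.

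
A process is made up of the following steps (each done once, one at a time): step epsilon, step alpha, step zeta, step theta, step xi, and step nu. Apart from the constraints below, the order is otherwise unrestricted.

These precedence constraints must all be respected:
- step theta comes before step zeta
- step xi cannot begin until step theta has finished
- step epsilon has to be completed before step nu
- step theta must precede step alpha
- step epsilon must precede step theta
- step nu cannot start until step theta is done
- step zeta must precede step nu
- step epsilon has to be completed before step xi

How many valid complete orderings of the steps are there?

12

Only step epsilon has no prerequisites, so it must go first.
Systematically extending each partial ordering one step at a time and counting, there are 12 complete orderings.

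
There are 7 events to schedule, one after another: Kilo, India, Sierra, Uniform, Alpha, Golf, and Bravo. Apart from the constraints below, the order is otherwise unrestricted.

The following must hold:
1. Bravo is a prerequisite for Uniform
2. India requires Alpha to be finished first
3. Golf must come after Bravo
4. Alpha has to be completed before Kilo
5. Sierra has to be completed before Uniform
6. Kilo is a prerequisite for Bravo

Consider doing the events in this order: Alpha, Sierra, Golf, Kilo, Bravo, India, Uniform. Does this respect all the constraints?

Here Bravo comes after Golf.
That contradicts the constraint that Bravo must precede Golf.

No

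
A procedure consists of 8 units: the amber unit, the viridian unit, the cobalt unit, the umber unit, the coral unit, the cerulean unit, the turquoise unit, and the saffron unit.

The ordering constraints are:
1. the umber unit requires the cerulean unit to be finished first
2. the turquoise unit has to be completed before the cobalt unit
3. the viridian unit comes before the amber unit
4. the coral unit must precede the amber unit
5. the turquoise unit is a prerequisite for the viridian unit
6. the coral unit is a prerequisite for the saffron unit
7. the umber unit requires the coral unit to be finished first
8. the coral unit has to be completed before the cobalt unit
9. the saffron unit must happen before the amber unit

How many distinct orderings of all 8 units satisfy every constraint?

563

3 units have no prerequisites (the coral unit, the cerulean unit, the turquoise unit), so any of them could come first.
Counting all ways to extend the partial order to a total order gives 563.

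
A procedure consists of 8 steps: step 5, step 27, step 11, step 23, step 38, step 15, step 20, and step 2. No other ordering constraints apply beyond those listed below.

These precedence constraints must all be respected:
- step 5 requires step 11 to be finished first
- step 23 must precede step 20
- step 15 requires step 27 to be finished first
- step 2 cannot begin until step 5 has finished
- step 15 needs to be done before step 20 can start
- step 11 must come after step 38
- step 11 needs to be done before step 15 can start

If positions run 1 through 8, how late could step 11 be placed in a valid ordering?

4

The steps that are forced after step 11, directly or by a chain of constraints, are step 5, step 15, step 20, step 2. That's 4 steps.
So at least 4 steps follow step 11, putting step 11 no later than position 4. That position is achievable by scheduling everything else first.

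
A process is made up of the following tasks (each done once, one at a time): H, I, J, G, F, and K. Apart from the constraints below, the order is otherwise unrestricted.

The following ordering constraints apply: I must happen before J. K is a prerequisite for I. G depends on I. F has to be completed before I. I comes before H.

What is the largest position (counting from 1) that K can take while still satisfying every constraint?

2

Following every chain forward from K, the tasks that must come later are H, I, J, G — 4 of them.
With 4 mandatory successors out of 6 tasks total, the latest slot for K is 6−4 = 2, and it's reachable by doing all non-successors before K.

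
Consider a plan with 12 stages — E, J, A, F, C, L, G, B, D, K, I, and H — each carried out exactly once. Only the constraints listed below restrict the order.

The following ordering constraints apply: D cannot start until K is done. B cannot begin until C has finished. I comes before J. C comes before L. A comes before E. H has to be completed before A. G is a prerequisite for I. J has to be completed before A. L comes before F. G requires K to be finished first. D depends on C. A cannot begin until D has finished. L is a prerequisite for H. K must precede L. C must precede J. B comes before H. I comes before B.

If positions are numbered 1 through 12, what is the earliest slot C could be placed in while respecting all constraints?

No constraint forces any other stage before C, so it can be placed first.

1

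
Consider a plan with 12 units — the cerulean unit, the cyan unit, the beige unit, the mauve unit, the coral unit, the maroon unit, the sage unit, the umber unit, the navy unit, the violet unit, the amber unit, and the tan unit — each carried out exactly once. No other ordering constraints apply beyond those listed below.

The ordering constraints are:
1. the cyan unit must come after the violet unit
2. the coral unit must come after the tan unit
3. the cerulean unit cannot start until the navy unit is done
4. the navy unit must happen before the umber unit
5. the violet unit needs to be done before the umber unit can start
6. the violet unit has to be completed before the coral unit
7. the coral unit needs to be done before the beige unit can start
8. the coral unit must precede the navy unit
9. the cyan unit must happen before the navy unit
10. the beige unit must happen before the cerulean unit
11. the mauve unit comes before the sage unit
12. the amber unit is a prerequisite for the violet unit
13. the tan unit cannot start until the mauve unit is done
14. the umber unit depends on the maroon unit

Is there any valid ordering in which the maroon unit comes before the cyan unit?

No chain of constraints runs from the cyan unit to the maroon unit, so the cyan unit is not required to come first.
That means at least one valid schedule has the maroon unit before the cyan unit.

Yes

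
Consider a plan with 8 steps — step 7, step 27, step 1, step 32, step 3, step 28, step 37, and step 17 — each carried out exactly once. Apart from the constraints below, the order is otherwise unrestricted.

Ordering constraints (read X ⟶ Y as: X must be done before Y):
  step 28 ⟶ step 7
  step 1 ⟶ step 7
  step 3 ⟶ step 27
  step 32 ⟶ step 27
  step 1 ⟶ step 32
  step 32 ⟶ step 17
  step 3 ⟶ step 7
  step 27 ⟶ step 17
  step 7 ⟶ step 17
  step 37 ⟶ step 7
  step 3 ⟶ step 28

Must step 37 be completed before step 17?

Chaining the stated constraints: step 37 → step 7 → step 17.
Hence step 37 necessarily comes before step 17.

Yes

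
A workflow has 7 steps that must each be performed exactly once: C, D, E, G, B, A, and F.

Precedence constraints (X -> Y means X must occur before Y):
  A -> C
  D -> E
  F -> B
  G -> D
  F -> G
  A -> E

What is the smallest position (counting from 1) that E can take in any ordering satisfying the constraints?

5

Working backwards through the constraints from E, its full set of required predecessors is D, G, A, F — 4 of them.
With 4 mandatory predecessors, the earliest E can sit is position 4+1 = 5, and placing just those 4 first achieves it.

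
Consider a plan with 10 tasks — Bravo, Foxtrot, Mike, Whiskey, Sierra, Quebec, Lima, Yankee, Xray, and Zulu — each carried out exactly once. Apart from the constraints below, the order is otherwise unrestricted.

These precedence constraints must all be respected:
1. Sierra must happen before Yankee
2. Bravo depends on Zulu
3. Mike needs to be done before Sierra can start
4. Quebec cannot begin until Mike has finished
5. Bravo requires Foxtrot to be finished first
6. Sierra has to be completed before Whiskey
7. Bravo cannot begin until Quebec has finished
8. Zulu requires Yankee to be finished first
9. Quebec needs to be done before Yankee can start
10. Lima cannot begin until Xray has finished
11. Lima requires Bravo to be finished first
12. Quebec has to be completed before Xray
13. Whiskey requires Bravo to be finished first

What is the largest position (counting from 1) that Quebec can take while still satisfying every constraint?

4

The tasks that are forced after Quebec, directly or by a chain of constraints, are Bravo, Whiskey, Lima, Yankee, Xray, Zulu. That's 6 tasks.
So at least 6 tasks follow Quebec, putting Quebec no later than position 4. That position is achievable by scheduling everything else first.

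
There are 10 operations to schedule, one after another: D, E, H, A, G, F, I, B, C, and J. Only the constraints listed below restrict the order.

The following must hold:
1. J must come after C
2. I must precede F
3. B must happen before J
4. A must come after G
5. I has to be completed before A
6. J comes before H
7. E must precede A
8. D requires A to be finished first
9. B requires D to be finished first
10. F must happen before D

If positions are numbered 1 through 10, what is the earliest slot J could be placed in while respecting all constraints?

The operations that are forced before J, directly or transitively, are D, E, A, G, F, I, B, C. That's 8 operations.
With 8 mandatory predecessors, the earliest J can sit is position 8+1 = 9, and placing just those 8 first achieves it.

9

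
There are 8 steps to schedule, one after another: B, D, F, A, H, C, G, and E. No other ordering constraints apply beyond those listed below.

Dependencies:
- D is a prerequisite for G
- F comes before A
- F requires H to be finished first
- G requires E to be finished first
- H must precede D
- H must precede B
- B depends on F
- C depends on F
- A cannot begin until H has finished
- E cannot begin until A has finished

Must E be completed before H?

In fact the dependencies run the other way: H → A → E.
So E never precedes H.

No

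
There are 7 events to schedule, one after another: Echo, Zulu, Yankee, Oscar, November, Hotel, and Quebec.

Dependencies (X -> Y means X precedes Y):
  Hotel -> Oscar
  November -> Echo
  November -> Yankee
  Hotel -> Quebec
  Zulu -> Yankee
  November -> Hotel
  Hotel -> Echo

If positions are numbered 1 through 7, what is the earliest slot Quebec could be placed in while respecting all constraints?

Every event that must precede Quebec has to come before it. Tracing all chains that end at Quebec, those events are: November, Hotel — 2 in total.
With 2 mandatory predecessors, the earliest Quebec can sit is position 2+1 = 3, and placing just those 2 first achieves it.

3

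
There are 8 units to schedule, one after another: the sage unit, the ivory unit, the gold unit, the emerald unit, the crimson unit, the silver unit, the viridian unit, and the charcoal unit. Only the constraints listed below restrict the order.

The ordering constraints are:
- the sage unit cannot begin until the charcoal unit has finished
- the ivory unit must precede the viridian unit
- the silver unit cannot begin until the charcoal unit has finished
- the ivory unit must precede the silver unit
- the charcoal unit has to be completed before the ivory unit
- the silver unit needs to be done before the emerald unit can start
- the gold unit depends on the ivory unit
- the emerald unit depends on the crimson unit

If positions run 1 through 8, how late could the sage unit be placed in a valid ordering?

8

The sage unit has no required successors, so nothing stops it from going last (position 8).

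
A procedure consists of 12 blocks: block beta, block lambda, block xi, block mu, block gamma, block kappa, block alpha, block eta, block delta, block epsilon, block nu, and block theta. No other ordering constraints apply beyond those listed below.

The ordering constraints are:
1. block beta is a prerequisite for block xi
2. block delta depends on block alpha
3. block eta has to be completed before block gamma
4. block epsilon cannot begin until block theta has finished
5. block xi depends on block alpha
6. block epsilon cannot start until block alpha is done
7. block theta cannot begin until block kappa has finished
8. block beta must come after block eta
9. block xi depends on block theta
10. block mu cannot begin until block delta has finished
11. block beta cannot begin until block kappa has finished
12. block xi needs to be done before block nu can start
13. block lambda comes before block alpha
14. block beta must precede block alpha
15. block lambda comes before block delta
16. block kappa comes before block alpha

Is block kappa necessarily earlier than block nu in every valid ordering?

There is a constraint chain block kappa → block beta → block xi → block nu.
That forces block kappa before block nu in every valid schedule.

Yes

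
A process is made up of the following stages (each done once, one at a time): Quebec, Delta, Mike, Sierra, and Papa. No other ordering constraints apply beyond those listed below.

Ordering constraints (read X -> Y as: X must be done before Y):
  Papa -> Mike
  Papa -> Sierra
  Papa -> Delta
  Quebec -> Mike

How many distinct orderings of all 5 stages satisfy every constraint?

18

The stages with no prerequisites are Quebec, Papa; any of them can be placed first.
Counting all ways to extend the partial order to a total order gives 18.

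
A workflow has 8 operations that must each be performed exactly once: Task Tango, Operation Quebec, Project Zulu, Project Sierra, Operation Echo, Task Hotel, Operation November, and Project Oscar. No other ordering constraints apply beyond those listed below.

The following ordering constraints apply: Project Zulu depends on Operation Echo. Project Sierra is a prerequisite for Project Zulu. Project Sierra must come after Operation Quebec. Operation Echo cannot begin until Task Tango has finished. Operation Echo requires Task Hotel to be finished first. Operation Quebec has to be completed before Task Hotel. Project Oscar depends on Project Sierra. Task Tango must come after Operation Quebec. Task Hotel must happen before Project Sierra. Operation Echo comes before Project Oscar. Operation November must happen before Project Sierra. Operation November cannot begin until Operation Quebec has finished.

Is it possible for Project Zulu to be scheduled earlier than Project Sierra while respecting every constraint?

No

Following Project Sierra → Project Zulu, Project Sierra must precede Project Zulu in every valid ordering.
So no valid ordering can have Project Zulu before Project Sierra.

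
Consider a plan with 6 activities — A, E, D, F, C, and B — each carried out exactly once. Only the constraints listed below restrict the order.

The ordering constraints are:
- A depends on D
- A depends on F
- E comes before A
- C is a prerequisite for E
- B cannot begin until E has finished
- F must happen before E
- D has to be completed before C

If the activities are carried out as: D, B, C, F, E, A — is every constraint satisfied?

The sequence places B ahead of E.
But one of the constraints requires E before B, so this ordering violates it.

No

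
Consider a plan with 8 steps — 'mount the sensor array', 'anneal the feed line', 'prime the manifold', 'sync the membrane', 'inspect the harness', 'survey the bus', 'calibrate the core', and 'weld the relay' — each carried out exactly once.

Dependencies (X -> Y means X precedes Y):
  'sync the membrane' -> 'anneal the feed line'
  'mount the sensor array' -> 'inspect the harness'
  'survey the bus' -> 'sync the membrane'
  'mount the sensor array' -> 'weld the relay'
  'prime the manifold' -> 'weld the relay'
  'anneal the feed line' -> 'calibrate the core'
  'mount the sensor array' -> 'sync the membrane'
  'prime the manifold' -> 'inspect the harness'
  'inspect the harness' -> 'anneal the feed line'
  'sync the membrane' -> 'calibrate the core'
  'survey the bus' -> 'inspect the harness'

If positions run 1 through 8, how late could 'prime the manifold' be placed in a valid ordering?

4

The steps that are forced after 'prime the manifold', directly or by a chain of constraints, are 'anneal the feed line', 'inspect the harness', 'calibrate the core', 'weld the relay'. That's 4 steps.
With 4 mandatory successors out of 8 steps total, the latest slot for 'prime the manifold' is 8−4 = 4, and it's reachable by doing all non-successors before 'prime the manifold'.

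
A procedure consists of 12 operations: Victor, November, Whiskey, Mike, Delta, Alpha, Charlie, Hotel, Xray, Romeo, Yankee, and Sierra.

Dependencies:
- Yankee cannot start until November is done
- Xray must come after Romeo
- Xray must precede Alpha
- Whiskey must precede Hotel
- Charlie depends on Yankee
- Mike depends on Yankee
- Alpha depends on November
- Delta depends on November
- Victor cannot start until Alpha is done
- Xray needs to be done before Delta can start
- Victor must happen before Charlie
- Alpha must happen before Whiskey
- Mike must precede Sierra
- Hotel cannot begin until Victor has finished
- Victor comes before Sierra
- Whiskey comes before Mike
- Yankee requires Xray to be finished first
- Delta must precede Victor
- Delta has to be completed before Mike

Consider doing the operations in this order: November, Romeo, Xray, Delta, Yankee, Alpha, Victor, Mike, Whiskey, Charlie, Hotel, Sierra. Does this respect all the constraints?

No

Here Whiskey comes after Mike.
That contradicts the constraint that Whiskey must precede Mike.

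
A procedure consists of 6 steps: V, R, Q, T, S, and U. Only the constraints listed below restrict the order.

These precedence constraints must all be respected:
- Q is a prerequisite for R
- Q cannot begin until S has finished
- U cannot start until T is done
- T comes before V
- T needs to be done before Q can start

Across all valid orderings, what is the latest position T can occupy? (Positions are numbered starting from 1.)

The steps that are forced after T, directly or by a chain of constraints, are V, R, Q, U. That's 4 steps.
With 4 mandatory successors out of 6 steps total, the latest slot for T is 6−4 = 2, and it's reachable by doing all non-successors before T.

2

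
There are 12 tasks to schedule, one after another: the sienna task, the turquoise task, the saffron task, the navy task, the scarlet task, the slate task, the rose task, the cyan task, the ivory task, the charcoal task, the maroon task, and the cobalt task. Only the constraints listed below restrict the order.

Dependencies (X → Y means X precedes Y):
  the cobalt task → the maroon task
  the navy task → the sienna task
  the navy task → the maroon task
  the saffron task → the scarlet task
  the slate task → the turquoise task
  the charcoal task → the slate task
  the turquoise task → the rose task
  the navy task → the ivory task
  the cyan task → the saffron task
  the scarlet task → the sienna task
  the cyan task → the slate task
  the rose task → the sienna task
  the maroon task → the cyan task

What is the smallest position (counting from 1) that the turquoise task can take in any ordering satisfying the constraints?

Working backwards through the constraints from the turquoise task, its full set of required predecessors is the navy task, the slate task, the cyan task, the charcoal task, the maroon task, the cobalt task — 6 of them.
With 6 mandatory predecessors, the earliest the turquoise task can sit is position 6+1 = 7, and placing just those 6 first achieves it.

7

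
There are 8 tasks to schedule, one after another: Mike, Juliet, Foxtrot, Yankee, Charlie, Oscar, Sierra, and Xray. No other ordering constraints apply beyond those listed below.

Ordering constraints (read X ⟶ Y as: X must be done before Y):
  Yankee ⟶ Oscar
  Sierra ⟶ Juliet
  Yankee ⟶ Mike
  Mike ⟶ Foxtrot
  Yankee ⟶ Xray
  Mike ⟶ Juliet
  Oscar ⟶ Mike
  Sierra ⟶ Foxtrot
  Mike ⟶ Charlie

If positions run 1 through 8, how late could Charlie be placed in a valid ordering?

8

Nothing depends on Charlie, so it can be the final task, position 8.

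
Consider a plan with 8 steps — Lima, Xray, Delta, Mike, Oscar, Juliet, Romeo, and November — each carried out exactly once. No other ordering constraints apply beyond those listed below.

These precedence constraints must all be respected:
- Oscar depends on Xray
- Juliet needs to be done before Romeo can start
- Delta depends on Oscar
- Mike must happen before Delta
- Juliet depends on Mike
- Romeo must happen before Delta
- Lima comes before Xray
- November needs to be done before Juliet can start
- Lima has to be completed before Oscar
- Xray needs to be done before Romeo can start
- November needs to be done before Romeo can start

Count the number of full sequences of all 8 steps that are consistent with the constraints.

60

3 steps have no prerequisites (Lima, Mike, November), so any of them could come first.
Counting all ways to extend the partial order to a total order gives 60.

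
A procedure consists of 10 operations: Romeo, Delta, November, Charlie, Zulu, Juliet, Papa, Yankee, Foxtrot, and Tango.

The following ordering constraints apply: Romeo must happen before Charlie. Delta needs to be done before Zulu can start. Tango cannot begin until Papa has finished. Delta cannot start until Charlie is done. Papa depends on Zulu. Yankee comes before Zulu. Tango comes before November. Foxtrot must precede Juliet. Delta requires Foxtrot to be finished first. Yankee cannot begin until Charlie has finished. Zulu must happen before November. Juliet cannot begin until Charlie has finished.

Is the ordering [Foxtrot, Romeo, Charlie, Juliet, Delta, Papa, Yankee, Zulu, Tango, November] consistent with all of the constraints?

Here Zulu comes after Papa.
But one of the constraints requires Zulu before Papa, so this ordering violates it.

No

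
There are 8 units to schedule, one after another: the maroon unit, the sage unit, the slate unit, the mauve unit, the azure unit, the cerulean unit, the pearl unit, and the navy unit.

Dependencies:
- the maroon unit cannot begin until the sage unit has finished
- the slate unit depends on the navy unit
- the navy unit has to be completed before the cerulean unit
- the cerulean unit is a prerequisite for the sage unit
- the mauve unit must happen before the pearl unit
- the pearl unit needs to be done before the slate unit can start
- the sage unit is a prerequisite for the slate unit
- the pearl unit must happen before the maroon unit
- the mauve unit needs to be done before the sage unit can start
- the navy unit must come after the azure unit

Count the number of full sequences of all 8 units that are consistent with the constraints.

2 units have no prerequisites (the mauve unit, the azure unit), so any of them could come first.
Enumerating by repeatedly choosing an available unit (one whose prerequisites are all placed) gives 28 distinct complete orderings.

28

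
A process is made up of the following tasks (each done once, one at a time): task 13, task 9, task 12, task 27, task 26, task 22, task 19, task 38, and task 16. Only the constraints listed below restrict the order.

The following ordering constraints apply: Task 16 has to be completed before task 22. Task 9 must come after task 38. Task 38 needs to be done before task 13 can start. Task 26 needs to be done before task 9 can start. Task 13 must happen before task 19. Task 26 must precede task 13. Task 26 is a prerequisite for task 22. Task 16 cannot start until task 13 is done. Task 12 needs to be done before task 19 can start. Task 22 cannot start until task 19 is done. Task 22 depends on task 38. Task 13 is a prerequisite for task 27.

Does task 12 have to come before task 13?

Nothing in the constraints links task 12 and task 13; they are unordered relative to each other.
So task 12 can come before task 13 or after — it is not forced.

No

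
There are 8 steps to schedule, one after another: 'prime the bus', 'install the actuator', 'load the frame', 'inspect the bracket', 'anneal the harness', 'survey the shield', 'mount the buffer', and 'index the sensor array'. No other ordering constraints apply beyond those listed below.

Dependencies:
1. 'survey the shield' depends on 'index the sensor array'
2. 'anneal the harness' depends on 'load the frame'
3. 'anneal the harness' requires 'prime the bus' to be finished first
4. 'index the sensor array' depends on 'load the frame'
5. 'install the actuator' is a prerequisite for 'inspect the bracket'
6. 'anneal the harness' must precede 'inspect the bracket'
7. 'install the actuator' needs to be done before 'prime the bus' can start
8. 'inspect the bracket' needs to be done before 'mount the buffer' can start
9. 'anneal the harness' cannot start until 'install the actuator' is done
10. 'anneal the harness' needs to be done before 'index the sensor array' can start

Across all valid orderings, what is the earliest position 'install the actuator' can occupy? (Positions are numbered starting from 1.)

Nothing is required before 'install the actuator'; it can be the very first step.

1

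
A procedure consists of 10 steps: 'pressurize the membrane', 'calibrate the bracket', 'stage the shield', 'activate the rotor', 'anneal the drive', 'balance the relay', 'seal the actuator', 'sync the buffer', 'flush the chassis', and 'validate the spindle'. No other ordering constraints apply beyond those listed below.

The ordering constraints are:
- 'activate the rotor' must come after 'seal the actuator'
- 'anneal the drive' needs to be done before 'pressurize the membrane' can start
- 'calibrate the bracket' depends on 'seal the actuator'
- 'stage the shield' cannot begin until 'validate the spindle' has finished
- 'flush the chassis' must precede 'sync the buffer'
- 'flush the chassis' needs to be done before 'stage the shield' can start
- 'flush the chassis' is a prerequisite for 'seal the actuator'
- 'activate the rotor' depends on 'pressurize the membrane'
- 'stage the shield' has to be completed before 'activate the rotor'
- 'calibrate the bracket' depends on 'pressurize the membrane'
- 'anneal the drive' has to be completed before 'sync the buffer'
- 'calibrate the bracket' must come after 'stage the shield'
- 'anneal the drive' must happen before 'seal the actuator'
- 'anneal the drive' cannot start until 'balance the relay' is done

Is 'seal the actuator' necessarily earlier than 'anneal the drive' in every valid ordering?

No

There is a chain 'anneal the drive' → 'seal the actuator', which puts 'anneal the drive' before 'seal the actuator'.
So 'seal the actuator' never precedes 'anneal the drive'.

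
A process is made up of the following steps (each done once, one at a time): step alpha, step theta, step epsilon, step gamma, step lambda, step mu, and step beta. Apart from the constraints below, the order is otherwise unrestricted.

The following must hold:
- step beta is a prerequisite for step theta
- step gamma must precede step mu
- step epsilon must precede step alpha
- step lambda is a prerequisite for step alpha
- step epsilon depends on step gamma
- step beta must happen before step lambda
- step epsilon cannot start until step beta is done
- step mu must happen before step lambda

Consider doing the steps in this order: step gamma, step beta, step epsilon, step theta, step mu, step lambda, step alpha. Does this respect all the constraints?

Every stated constraint is respected: step gamma sits at position 1, ahead of step mu at position 5, and each of the other listed pairs likewise has the predecessor earlier in the sequence.

Yes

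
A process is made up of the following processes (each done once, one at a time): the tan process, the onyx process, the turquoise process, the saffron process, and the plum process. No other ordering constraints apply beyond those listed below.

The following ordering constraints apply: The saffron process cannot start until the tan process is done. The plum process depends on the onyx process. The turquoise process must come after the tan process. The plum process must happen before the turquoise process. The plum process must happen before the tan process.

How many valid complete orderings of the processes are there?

2

The onyx process is the only process with nothing required before it, so every ordering starts there.
Enumerating by repeatedly choosing an available process (one whose prerequisites are all placed) gives 2 distinct complete orderings.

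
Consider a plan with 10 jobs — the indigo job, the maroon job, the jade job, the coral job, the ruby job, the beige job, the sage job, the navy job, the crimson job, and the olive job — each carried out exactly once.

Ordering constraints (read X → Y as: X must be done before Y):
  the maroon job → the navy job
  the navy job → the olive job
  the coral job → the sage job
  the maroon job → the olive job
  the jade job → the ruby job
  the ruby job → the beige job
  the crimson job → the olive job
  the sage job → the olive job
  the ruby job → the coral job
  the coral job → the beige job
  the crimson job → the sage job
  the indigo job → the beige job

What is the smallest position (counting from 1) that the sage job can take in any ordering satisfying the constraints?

5

Every job that must precede the sage job has to come before it. Tracing all chains that end at the sage job, those jobs are: the jade job, the coral job, the ruby job, the crimson job — 4 in total.
With 4 mandatory predecessors, the earliest the sage job can sit is position 4+1 = 5, and placing just those 4 first achieves it.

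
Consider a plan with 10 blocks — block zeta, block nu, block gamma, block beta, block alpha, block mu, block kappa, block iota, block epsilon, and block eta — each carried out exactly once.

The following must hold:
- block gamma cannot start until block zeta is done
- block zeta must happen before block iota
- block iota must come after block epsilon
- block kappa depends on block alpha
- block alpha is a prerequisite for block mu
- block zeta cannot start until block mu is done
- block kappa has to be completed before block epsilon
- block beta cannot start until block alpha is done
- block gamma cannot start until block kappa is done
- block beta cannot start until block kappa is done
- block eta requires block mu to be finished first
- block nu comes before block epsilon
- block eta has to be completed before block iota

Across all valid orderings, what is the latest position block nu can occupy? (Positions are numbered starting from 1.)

8

Every block that must follow block nu has to come after it. Tracing all chains starting from block nu, those blocks are: block iota, block epsilon — 2 in total.
So at least 2 blocks follow block nu, putting block nu no later than position 8. That position is achievable by scheduling everything else first.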